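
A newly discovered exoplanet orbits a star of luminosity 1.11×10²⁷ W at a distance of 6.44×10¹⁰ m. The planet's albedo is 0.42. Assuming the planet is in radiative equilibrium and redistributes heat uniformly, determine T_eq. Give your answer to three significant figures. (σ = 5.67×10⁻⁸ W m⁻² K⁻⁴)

Flux: S = L/(4πd²) = 1.11×10²⁷/(4π×(6.44×10¹⁰)²) = 2.13×10⁴ W m⁻².
Energy balance: absorbed = emitted ⇒ πR²·S(1−A) = 4πR²·σT_eq⁴, so T_eq⁴ = S(1−A)/(4σ).
T_eq = [2.13×10⁴ × 0.58 / (4 × 5.67×10⁻⁸)]^(1/4) = (5.45×10¹⁰)^(1/4) = 483 K.

T_eq ≈ 483 K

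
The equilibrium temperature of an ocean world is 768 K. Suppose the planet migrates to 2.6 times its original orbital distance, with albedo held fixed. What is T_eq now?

T_eq ∝ L^(1/4) · d^(−1/2).
T′ = 768 / 2.6^(1/2) = 476 K.

T_eq ≈ 476 K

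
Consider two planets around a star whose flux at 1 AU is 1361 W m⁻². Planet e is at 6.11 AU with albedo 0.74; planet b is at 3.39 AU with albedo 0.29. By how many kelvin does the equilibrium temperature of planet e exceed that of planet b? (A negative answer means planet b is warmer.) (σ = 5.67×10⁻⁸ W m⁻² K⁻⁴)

T_eq = [S₀(1−A)/(4σd²)]^(1/4), so T ∝ (1−A)^(1/4) / √d.
T₁ = [1361×0.26/(4×5.67×10⁻⁸×6.11²)]^(1/4) = 80.40 K.
T₂ = [1361×0.71/(4×5.67×10⁻⁸×3.39²)]^(1/4) = 138.76 K.

ΔT ≈ -58.4 K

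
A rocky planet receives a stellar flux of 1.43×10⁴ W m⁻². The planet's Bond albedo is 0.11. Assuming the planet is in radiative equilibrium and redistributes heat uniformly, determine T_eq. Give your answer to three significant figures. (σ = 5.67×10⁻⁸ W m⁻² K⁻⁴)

T_eq ≈ 487 K

Energy balance: absorbed = emitted ⇒ πR²·S(1−A) = 4πR²·σT_eq⁴, so T_eq⁴ = S(1−A)/(4σ).
T_eq = [1.43×10⁴ × 0.89 / (4 × 5.67×10⁻⁸)]^(1/4) = (5.61×10¹⁰)^(1/4) = 487 K.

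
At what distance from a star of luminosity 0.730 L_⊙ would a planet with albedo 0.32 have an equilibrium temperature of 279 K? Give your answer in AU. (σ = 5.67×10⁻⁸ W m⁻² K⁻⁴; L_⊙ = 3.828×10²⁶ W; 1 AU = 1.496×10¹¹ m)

L = 0.730 × 3.828×10²⁶ = 2.79×10²⁶ W.
From T_eq⁴ = L(1−A)/(16πσd²): d = √[L(1−A)/(16πσT_eq⁴)].
d = √[2.79×10²⁶ × 0.68 / (16π × 5.67×10⁻⁸ × (279)⁴)] = 1.05×10¹¹ m = 0.701 AU.

d ≈ 0.701 AU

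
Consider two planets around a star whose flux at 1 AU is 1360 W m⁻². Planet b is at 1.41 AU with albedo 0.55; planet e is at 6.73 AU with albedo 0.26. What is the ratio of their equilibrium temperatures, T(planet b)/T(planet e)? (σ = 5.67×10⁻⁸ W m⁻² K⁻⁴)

T_eq = [S₀(1−A)/(4σd²)]^(1/4), so T ∝ (1−A)^(1/4) / √d.
T₁ = [1360×0.45/(4×5.67×10⁻⁸×1.41²)]^(1/4) = 191.94 K.
T₂ = [1360×0.74/(4×5.67×10⁻⁸×6.73²)]^(1/4) = 99.49 K.

T₁/T₂ ≈ 1.929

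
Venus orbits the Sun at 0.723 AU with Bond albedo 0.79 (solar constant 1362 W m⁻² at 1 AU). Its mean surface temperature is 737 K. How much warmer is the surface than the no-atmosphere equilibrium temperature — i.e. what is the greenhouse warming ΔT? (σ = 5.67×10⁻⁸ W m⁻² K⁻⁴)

ΔT ≈ 515.4 K

S = 1362/0.723² = 2606 W m⁻².
T_eq = [S(1−A)/(4σ)]^(1/4) = [2606×0.21/(4×5.67×10⁻⁸)]^(1/4) = 221.6 K.
ΔT = T_surf − T_eq = 737 − 221.6.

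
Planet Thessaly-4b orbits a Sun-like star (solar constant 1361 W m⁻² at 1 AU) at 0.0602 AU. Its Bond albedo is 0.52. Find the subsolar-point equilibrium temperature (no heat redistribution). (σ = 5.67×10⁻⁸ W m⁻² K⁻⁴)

T_ss ≈ 1340 K

Flux at 0.0602 AU: S = 1361/0.0602² = 3.76×10⁵ W m⁻².
At the subsolar point the surface absorbs S(1−A) and emits σT⁴ per unit area — no factor of 4, since only the local patch is in balance.
T = [3.76×10⁵ × 0.48 / 5.67×10⁻⁸]^(1/4) = (3.18×10¹²)^(1/4) = 1340 K.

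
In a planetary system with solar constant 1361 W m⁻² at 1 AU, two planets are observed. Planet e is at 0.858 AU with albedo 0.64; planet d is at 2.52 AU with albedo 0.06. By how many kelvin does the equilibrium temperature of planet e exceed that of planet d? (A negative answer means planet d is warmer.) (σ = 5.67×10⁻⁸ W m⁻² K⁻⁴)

T_eq = [S₀(1−A)/(4σd²)]^(1/4), so T ∝ (1−A)^(1/4) / √d.
T₁ = [1361×0.36/(4×5.67×10⁻⁸×0.858²)]^(1/4) = 232.75 K.
T₂ = [1361×0.94/(4×5.67×10⁻⁸×2.52²)]^(1/4) = 172.64 K.

ΔT ≈ 60.1 K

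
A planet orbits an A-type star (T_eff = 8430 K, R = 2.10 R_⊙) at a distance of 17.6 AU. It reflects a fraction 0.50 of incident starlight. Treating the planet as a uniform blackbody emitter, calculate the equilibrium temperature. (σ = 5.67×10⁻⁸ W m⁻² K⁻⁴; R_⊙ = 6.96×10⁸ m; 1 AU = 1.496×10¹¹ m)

R_⋆ = 2.10 × 6.96×10⁸ = 1.46×10⁹ m.
d = 17.6 AU = 2.63×10¹² m.
L = 4πR_⋆²σT_⋆⁴ = 4π(1.46×10⁹)² × 5.67×10⁻⁸ × (8430)⁴ = 7.69×10²⁷ W.
S = L/(4πd²) = 88.2 W m⁻².
Energy balance: absorbed = emitted ⇒ πR²·S(1−A) = 4πR²·σT_eq⁴, so T_eq⁴ = S(1−A)/(4σ).
T_eq = [88.2 × 0.50 / (4 × 5.67×10⁻⁸)]^(1/4) = (1.95×10⁸)^(1/4) = 118 K.

T_eq ≈ 118 K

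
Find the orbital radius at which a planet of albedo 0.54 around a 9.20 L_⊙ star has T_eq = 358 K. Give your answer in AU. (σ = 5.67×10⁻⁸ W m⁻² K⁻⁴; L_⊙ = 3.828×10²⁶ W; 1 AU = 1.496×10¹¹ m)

d ≈ 1.24 AU

L = 9.20 × 3.828×10²⁶ = 3.52×10²⁷ W.
From T_eq⁴ = L(1−A)/(16πσd²): d = √[L(1−A)/(16πσT_eq⁴)].
d = √[3.52×10²⁷ × 0.46 / (16π × 5.67×10⁻⁸ × (358)⁴)] = 1.86×10¹¹ m = 1.24 AU.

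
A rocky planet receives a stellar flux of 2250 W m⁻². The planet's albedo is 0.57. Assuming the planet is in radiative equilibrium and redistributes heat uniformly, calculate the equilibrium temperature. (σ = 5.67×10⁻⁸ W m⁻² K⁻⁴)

Energy balance: absorbed = emitted ⇒ πR²·S(1−A) = 4πR²·σT_eq⁴, so T_eq⁴ = S(1−A)/(4σ).
T_eq = [2250 × 0.43 / (4 × 5.67×10⁻⁸)]^(1/4) = (4.27×10⁹)^(1/4) = 256 K.

T_eq ≈ 256 K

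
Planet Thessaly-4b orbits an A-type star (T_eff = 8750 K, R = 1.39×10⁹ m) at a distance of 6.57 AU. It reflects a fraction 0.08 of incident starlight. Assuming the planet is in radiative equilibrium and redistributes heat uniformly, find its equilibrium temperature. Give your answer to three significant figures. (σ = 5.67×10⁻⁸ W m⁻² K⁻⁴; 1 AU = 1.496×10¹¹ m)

d = 6.57 AU = 9.83×10¹¹ m.
L = 4πR_⋆²σT_⋆⁴ = 4π(1.39×10⁹)² × 5.67×10⁻⁸ × (8750)⁴ = 8.07×10²⁷ W.
S = L/(4πd²) = 665 W m⁻².
Energy balance: absorbed = emitted ⇒ πR²·S(1−A) = 4πR²·σT_eq⁴, so T_eq⁴ = S(1−A)/(4σ).
T_eq = [665 × 0.92 / (4 × 5.67×10⁻⁸)]^(1/4) = (2.70×10⁹)^(1/4) = 228 K.

T_eq ≈ 228 K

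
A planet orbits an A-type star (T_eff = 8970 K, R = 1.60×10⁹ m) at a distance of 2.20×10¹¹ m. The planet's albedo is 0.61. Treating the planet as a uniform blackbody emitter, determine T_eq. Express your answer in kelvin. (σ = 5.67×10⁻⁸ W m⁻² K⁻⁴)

L = 4πR_⋆²σT_⋆⁴ = 4π(1.60×10⁹)² × 5.67×10⁻⁸ × (8970)⁴ = 1.18×10²⁸ W.
S = L/(4πd²) = 1.94×10⁴ W m⁻².
Energy balance: absorbed = emitted ⇒ πR²·S(1−A) = 4πR²·σT_eq⁴, so T_eq⁴ = S(1−A)/(4σ).
T_eq = [1.94×10⁴ × 0.39 / (4 × 5.67×10⁻⁸)]^(1/4) = (3.34×10¹⁰)^(1/4) = 427 K.

T_eq ≈ 427 K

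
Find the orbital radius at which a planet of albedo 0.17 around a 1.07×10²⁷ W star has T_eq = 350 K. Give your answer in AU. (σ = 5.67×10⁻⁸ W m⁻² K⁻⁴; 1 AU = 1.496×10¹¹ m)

From T_eq⁴ = L(1−A)/(16πσd²): d = √[L(1−A)/(16πσT_eq⁴)].
d = √[1.07×10²⁷ × 0.83 / (16π × 5.67×10⁻⁸ × (350)⁴)] = 1.44×10¹¹ m = 0.963 AU.

d ≈ 0.963 AU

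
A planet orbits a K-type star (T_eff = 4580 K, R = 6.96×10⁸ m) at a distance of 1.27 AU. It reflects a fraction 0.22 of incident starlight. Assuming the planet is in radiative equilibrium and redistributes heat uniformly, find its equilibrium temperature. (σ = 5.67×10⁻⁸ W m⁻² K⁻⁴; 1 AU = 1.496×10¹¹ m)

d = 1.27 AU = 1.90×10¹¹ m.
L = 4πR_⋆²σT_⋆⁴ = 4π(6.96×10⁸)² × 5.67×10⁻⁸ × (4580)⁴ = 1.52×10²⁶ W.
S = L/(4πd²) = 335 W m⁻².
Energy balance: absorbed = emitted ⇒ πR²·S(1−A) = 4πR²·σT_eq⁴, so T_eq⁴ = S(1−A)/(4σ).
T_eq = [335 × 0.78 / (4 × 5.67×10⁻⁸)]^(1/4) = (1.15×10⁹)^(1/4) = 184 K.

T_eq ≈ 184 K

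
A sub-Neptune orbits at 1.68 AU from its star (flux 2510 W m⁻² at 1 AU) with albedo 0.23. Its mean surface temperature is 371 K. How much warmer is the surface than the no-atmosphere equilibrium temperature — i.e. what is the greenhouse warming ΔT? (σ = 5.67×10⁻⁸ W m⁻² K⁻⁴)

S = 2510/1.68² = 889.3 W m⁻².
T_eq = [S(1−A)/(4σ)]^(1/4) = [889.3×0.77/(4×5.67×10⁻⁸)]^(1/4) = 234.4 K.
ΔT = T_surf − T_eq = 371 − 234.4.

ΔT ≈ 136.6 K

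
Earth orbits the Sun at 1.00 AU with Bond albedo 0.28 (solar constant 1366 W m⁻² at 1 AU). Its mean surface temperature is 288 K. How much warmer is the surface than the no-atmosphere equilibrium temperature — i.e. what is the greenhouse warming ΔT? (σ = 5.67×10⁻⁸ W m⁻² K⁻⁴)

ΔT ≈ 31.4 K

S = 1366/1.00² = 1366 W m⁻².
T_eq = [S(1−A)/(4σ)]^(1/4) = [1366×0.72/(4×5.67×10⁻⁸)]^(1/4) = 256.6 K.
ΔT = T_surf − T_eq = 288 − 256.6.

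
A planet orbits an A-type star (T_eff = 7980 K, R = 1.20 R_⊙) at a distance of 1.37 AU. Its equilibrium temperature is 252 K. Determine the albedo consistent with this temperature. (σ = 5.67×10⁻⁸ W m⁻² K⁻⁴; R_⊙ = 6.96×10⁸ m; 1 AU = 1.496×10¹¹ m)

A ≈ 0.76

R_⋆ = 1.20 × 6.96×10⁸ = 8.35×10⁸ m.
d = 1.37 AU = 2.05×10¹¹ m.
L = 4πR_⋆²σT_⋆⁴ = 4π(8.35×10⁸)² × 5.67×10⁻⁸ × (7980)⁴ = 2.02×10²⁷ W.
S = L/(4πd²) = 3820 W m⁻².
From T_eq⁴ = S(1−A)/(4σ): 1−A = 4σT_eq⁴/S.
1−A = 4 × 5.67×10⁻⁸ × (252)⁴ / 3820 = 0.240.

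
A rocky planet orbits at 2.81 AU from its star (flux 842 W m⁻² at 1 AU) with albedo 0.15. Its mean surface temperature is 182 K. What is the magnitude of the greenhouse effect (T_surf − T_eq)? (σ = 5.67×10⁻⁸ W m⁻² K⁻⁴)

S = 842/2.81² = 106.6 W m⁻².
T_eq = [S(1−A)/(4σ)]^(1/4) = [106.6×0.85/(4×5.67×10⁻⁸)]^(1/4) = 141.4 K.
ΔT = T_surf − T_eq = 182 − 141.4.

ΔT ≈ 40.6 K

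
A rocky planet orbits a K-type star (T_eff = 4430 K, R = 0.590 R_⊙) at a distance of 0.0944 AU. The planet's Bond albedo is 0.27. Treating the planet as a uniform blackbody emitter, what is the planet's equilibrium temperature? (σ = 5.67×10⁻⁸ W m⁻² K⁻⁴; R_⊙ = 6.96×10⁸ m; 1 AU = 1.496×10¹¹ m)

T_eq ≈ 494 K

R_⋆ = 0.590 × 6.96×10⁸ = 4.11×10⁸ m.
d = 0.0944 AU = 1.41×10¹⁰ m.
L = 4πR_⋆²σT_⋆⁴ = 4π(4.11×10⁸)² × 5.67×10⁻⁸ × (4430)⁴ = 4.63×10²⁵ W.
S = L/(4πd²) = 1.85×10⁴ W m⁻².
Energy balance: absorbed = emitted ⇒ πR²·S(1−A) = 4πR²·σT_eq⁴, so T_eq⁴ = S(1−A)/(4σ).
T_eq = [1.85×10⁴ × 0.73 / (4 × 5.67×10⁻⁸)]^(1/4) = (5.94×10¹⁰)^(1/4) = 494 K.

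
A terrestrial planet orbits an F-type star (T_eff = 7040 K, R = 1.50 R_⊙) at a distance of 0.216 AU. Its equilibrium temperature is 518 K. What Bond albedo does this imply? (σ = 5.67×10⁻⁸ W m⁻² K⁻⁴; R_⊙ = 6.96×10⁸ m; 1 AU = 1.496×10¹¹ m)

A ≈ 0.89

R_⋆ = 1.50 × 6.96×10⁸ = 1.04×10⁹ m.
d = 0.216 AU = 3.23×10¹⁰ m.
L = 4πR_⋆²σT_⋆⁴ = 4π(1.04×10⁹)² × 5.67×10⁻⁸ × (7040)⁴ = 1.91×10²⁷ W.
S = L/(4πd²) = 1.45×10⁵ W m⁻².
From T_eq⁴ = S(1−A)/(4σ): 1−A = 4σT_eq⁴/S.
1−A = 4 × 5.67×10⁻⁸ × (518)⁴ / 1.45×10⁵ = 0.112.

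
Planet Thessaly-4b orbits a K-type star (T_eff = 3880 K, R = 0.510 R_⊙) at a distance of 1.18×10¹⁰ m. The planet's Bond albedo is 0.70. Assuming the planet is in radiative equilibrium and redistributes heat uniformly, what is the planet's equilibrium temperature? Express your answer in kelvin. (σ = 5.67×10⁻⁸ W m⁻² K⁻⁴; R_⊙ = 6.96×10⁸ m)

R_⋆ = 0.510 × 6.96×10⁸ = 3.55×10⁸ m.
L = 4πR_⋆²σT_⋆⁴ = 4π(3.55×10⁸)² × 5.67×10⁻⁸ × (3880)⁴ = 2.03×10²⁵ W.
S = L/(4πd²) = 1.16×10⁴ W m⁻².
Energy balance: absorbed = emitted ⇒ πR²·S(1−A) = 4πR²·σT_eq⁴, so T_eq⁴ = S(1−A)/(4σ).
T_eq = [1.16×10⁴ × 0.30 / (4 × 5.67×10⁻⁸)]^(1/4) = (1.54×10¹⁰)^(1/4) = 352 K.

T_eq ≈ 352 K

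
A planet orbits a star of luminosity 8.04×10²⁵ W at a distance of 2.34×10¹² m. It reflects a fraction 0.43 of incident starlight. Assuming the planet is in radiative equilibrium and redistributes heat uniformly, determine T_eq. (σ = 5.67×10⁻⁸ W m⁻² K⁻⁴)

T_eq ≈ 41.4 K

Flux: S = L/(4πd²) = 8.04×10²⁵/(4π×(2.34×10¹²)²) = 1.17 W m⁻².
Energy balance: absorbed = emitted ⇒ πR²·S(1−A) = 4πR²·σT_eq⁴, so T_eq⁴ = S(1−A)/(4σ).
T_eq = [1.17 × 0.57 / (4 × 5.67×10⁻⁸)]^(1/4) = (2.94×10⁶)^(1/4) = 41.4 K.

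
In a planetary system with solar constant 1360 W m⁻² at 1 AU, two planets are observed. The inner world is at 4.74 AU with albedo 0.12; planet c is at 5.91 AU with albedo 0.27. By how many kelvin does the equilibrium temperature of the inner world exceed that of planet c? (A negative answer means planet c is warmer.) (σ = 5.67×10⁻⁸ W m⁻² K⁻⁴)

ΔT ≈ 18.0 K

T_eq = [S₀(1−A)/(4σd²)]^(1/4), so T ∝ (1−A)^(1/4) / √d.
T₁ = [1360×0.88/(4×5.67×10⁻⁸×4.74²)]^(1/4) = 123.80 K.
T₂ = [1360×0.73/(4×5.67×10⁻⁸×5.91²)]^(1/4) = 105.81 K.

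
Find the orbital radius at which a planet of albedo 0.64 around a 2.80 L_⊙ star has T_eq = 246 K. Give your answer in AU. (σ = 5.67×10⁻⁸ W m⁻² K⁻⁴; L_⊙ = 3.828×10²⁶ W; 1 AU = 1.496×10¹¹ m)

d ≈ 1.29 AU

L = 2.80 × 3.828×10²⁶ = 1.07×10²⁷ W.
From T_eq⁴ = L(1−A)/(16πσd²): d = √[L(1−A)/(16πσT_eq⁴)].
d = √[1.07×10²⁷ × 0.36 / (16π × 5.67×10⁻⁸ × (246)⁴)] = 1.92×10¹¹ m = 1.29 AU.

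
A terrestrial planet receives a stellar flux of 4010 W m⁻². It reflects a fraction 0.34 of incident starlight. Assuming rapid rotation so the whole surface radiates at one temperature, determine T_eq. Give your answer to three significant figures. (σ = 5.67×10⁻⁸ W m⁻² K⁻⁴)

T_eq ≈ 329 K

Energy balance: absorbed = emitted ⇒ πR²·S(1−A) = 4πR²·σT_eq⁴, so T_eq⁴ = S(1−A)/(4σ).
T_eq = [4010 × 0.66 / (4 × 5.67×10⁻⁸)]^(1/4) = (1.17×10¹⁰)^(1/4) = 329 K.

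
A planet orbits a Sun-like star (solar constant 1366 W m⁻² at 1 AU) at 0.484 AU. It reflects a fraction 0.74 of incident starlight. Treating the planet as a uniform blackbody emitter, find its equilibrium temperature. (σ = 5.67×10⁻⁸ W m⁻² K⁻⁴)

Flux at 0.484 AU: S = 1366/0.484² = 5830 W m⁻².
Energy balance: absorbed = emitted ⇒ πR²·S(1−A) = 4πR²·σT_eq⁴, so T_eq⁴ = S(1−A)/(4σ).
T_eq = [5830 × 0.26 / (4 × 5.67×10⁻⁸)]^(1/4) = (6.68×10⁹)^(1/4) = 286 K.

T_eq ≈ 286 K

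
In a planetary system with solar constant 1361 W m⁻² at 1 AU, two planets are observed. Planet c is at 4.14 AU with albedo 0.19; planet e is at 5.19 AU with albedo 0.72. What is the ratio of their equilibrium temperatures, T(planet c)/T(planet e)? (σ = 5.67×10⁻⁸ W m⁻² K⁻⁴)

T₁/T₂ ≈ 1.460

T_eq = [S₀(1−A)/(4σd²)]^(1/4), so T ∝ (1−A)^(1/4) / √d.
T₁ = [1361×0.81/(4×5.67×10⁻⁸×4.14²)]^(1/4) = 129.77 K.
T₂ = [1361×0.28/(4×5.67×10⁻⁸×5.19²)]^(1/4) = 88.87 K.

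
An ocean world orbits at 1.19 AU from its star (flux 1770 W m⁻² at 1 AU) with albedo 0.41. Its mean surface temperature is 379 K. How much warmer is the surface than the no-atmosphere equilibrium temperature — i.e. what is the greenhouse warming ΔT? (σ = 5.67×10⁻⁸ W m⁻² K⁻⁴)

S = 1770/1.19² = 1250 W m⁻².
T_eq = [S(1−A)/(4σ)]^(1/4) = [1250×0.59/(4×5.67×10⁻⁸)]^(1/4) = 238.8 K.
ΔT = T_surf − T_eq = 379 − 238.8.

ΔT ≈ 140.2 K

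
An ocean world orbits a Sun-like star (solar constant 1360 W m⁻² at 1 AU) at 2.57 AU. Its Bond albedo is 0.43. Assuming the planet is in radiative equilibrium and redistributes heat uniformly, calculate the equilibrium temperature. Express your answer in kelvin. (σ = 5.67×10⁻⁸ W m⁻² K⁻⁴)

T_eq ≈ 151 K

Flux at 2.57 AU: S = 1360/2.57² = 206 W m⁻².
Energy balance: absorbed = emitted ⇒ πR²·S(1−A) = 4πR²·σT_eq⁴, so T_eq⁴ = S(1−A)/(4σ).
T_eq = [206 × 0.57 / (4 × 5.67×10⁻⁸)]^(1/4) = (5.17×10⁸)^(1/4) = 151 K.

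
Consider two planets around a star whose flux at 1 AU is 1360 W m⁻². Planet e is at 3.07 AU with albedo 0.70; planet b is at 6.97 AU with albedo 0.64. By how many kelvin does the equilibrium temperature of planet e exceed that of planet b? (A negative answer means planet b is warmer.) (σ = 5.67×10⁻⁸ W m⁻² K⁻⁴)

T_eq = [S₀(1−A)/(4σd²)]^(1/4), so T ∝ (1−A)^(1/4) / √d.
T₁ = [1360×0.30/(4×5.67×10⁻⁸×3.07²)]^(1/4) = 117.54 K.
T₂ = [1360×0.36/(4×5.67×10⁻⁸×6.97²)]^(1/4) = 81.65 K.

ΔT ≈ 35.9 K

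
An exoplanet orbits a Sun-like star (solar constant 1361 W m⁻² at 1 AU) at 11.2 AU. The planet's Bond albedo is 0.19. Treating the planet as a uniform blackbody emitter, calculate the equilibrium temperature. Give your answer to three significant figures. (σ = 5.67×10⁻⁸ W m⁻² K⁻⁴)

T_eq ≈ 78.9 K

Flux at 11.2 AU: S = 1361/11.2² = 10.8 W m⁻².
Energy balance: absorbed = emitted ⇒ πR²·S(1−A) = 4πR²·σT_eq⁴, so T_eq⁴ = S(1−A)/(4σ).
T_eq = [10.8 × 0.81 / (4 × 5.67×10⁻⁸)]^(1/4) = (3.87×10⁷)^(1/4) = 78.9 K.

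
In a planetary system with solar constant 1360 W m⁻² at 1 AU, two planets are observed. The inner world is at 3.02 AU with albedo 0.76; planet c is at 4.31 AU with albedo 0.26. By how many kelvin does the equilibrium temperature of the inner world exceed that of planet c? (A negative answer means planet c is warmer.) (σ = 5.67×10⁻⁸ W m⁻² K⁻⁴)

T_eq = [S₀(1−A)/(4σd²)]^(1/4), so T ∝ (1−A)^(1/4) / √d.
T₁ = [1360×0.24/(4×5.67×10⁻⁸×3.02²)]^(1/4) = 112.08 K.
T₂ = [1360×0.74/(4×5.67×10⁻⁸×4.31²)]^(1/4) = 124.32 K.

ΔT ≈ -12.2 K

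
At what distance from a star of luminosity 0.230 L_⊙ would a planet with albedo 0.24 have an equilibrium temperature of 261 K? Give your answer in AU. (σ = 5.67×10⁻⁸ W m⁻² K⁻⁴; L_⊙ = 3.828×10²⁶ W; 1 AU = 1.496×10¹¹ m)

d ≈ 0.475 AU

L = 0.230 × 3.828×10²⁶ = 8.80×10²⁵ W.
From T_eq⁴ = L(1−A)/(16πσd²): d = √[L(1−A)/(16πσT_eq⁴)].
d = √[8.80×10²⁵ × 0.76 / (16π × 5.67×10⁻⁸ × (261)⁴)] = 7.11×10¹⁰ m = 0.475 AU.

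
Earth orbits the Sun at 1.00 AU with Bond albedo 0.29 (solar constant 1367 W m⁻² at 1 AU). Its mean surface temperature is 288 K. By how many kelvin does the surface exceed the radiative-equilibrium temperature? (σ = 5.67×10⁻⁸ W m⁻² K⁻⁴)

ΔT ≈ 32.2 K

S = 1367/1.00² = 1367 W m⁻².
T_eq = [S(1−A)/(4σ)]^(1/4) = [1367×0.71/(4×5.67×10⁻⁸)]^(1/4) = 255.8 K.
ΔT = T_surf − T_eq = 288 − 255.8.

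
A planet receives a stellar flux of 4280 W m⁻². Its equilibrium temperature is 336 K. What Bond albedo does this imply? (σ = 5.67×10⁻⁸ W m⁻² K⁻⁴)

From T_eq⁴ = S(1−A)/(4σ): 1−A = 4σT_eq⁴/S.
1−A = 4 × 5.67×10⁻⁸ × (336)⁴ / 4280 = 0.675.

A ≈ 0.32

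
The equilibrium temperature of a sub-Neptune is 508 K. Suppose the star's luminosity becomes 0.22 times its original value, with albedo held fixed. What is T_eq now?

T_eq ≈ 348 K

T_eq ∝ L^(1/4) · d^(−1/2).
T′ = 508 × 0.22^(1/4) = 348 K.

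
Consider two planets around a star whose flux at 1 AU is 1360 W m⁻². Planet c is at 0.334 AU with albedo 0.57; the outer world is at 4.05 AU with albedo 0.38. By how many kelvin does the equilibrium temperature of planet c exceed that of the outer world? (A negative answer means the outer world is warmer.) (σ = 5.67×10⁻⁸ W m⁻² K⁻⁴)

ΔT ≈ 267.2 K

T_eq = [S₀(1−A)/(4σd²)]^(1/4), so T ∝ (1−A)^(1/4) / √d.
T₁ = [1360×0.43/(4×5.67×10⁻⁸×0.334²)]^(1/4) = 389.91 K.
T₂ = [1360×0.62/(4×5.67×10⁻⁸×4.05²)]^(1/4) = 122.70 K.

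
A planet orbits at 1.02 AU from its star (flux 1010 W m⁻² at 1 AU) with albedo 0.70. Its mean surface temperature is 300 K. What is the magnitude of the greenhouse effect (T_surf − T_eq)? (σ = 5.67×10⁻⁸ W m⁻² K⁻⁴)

ΔT ≈ 110.7 K

S = 1010/1.02² = 970.8 W m⁻².
T_eq = [S(1−A)/(4σ)]^(1/4) = [970.8×0.30/(4×5.67×10⁻⁸)]^(1/4) = 189.3 K.
ΔT = T_surf − T_eq = 300 − 189.3.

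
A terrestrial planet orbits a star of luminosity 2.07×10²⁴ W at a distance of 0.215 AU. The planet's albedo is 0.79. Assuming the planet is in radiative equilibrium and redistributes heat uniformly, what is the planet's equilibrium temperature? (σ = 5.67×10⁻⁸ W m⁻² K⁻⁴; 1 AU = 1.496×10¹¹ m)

T_eq ≈ 110 K

d = 0.215 AU = 3.22×10¹⁰ m.
Flux: S = L/(4πd²) = 2.07×10²⁴/(4π×(3.22×10¹⁰)²) = 159 W m⁻².
Energy balance: absorbed = emitted ⇒ πR²·S(1−A) = 4πR²·σT_eq⁴, so T_eq⁴ = S(1−A)/(4σ).
T_eq = [159 × 0.21 / (4 × 5.67×10⁻⁸)]^(1/4) = (1.47×10⁸)^(1/4) = 110 K.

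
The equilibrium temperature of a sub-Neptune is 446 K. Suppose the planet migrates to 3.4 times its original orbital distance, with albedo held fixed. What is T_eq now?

T_eq ≈ 242 K

T_eq ∝ L^(1/4) · d^(−1/2).
T′ = 446 / 3.4^(1/2) = 242 K.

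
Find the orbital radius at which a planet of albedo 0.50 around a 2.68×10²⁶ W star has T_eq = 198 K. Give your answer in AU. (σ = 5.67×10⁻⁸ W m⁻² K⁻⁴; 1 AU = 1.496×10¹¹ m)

d ≈ 1.17 AU

From T_eq⁴ = L(1−A)/(16πσd²): d = √[L(1−A)/(16πσT_eq⁴)].
d = √[2.68×10²⁶ × 0.50 / (16π × 5.67×10⁻⁸ × (198)⁴)] = 1.75×10¹¹ m = 1.17 AU.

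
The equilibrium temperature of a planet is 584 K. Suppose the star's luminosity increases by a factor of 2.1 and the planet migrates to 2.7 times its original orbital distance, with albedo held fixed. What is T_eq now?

T_eq ∝ L^(1/4) · d^(−1/2).
T′ = 584 × 2.1^(1/4) / 2.7^(1/2) = 428 K.

T_eq ≈ 428 K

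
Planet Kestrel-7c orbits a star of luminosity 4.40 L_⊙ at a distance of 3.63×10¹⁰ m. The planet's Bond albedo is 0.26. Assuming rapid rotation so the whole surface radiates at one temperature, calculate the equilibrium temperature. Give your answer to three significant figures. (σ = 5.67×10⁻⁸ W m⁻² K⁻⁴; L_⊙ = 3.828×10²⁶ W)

T_eq ≈ 759 K

L = 4.40 × 3.828×10²⁶ = 1.68×10²⁷ W.
Flux: S = L/(4πd²) = 1.68×10²⁷/(4π×(3.63×10¹⁰)²) = 1.02×10⁵ W m⁻².
Energy balance: absorbed = emitted ⇒ πR²·S(1−A) = 4πR²·σT_eq⁴, so T_eq⁴ = S(1−A)/(4σ).
T_eq = [1.02×10⁵ × 0.74 / (4 × 5.67×10⁻⁸)]^(1/4) = (3.32×10¹¹)^(1/4) = 759 K.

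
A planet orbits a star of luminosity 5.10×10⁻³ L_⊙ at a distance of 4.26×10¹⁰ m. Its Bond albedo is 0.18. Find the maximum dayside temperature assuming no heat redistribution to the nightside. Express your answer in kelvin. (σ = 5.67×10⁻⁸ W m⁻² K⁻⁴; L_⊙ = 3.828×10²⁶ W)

L = 5.10×10⁻³ × 3.828×10²⁶ = 1.95×10²⁴ W.
Flux: S = L/(4πd²) = 1.95×10²⁴/(4π×(4.26×10¹⁰)²) = 85.6 W m⁻².
With no redistribution each surface element balances locally: S(1−A) = σT⁴.
T = [85.6 × 0.82 / 5.67×10⁻⁸]^(1/4) = (1.24×10⁹)^(1/4) = 188 K.

T_ss ≈ 188 K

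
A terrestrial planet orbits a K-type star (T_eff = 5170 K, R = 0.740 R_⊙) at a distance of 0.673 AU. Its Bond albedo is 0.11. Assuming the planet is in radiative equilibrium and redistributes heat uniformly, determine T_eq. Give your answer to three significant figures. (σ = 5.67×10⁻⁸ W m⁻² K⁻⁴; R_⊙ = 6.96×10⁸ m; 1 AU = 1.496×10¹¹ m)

R_⋆ = 0.740 × 6.96×10⁸ = 5.15×10⁸ m.
d = 0.673 AU = 1.01×10¹¹ m.
L = 4πR_⋆²σT_⋆⁴ = 4π(5.15×10⁸)² × 5.67×10⁻⁸ × (5170)⁴ = 1.35×10²⁶ W.
S = L/(4πd²) = 1060 W m⁻².
Energy balance: absorbed = emitted ⇒ πR²·S(1−A) = 4πR²·σT_eq⁴, so T_eq⁴ = S(1−A)/(4σ).
T_eq = [1060 × 0.89 / (4 × 5.67×10⁻⁸)]^(1/4) = (4.16×10⁹)^(1/4) = 254 K.

T_eq ≈ 254 K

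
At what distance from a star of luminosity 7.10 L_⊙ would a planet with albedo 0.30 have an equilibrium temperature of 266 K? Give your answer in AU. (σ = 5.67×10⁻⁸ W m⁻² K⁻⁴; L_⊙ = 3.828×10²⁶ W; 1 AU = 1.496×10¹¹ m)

L = 7.10 × 3.828×10²⁶ = 2.72×10²⁷ W.
From T_eq⁴ = L(1−A)/(16πσd²): d = √[L(1−A)/(16πσT_eq⁴)].
d = √[2.72×10²⁷ × 0.70 / (16π × 5.67×10⁻⁸ × (266)⁴)] = 3.65×10¹¹ m = 2.44 AU.

d ≈ 2.44 AU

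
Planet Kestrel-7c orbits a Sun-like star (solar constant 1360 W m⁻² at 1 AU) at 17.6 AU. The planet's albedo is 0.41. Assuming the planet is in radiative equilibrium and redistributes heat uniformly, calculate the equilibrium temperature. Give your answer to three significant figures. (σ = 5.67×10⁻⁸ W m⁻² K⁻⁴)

Flux at 17.6 AU: S = 1360/17.6² = 4.39 W m⁻².
Energy balance: absorbed = emitted ⇒ πR²·S(1−A) = 4πR²·σT_eq⁴, so T_eq⁴ = S(1−A)/(4σ).
T_eq = [4.39 × 0.59 / (4 × 5.67×10⁻⁸)]^(1/4) = (1.14×10⁷)^(1/4) = 58.1 K.

T_eq ≈ 58.1 K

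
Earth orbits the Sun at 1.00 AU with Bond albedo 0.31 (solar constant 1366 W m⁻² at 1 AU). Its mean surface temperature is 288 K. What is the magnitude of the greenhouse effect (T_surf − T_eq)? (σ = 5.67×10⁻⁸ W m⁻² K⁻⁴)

S = 1366/1.00² = 1366 W m⁻².
T_eq = [S(1−A)/(4σ)]^(1/4) = [1366×0.69/(4×5.67×10⁻⁸)]^(1/4) = 253.9 K.
ΔT = T_surf − T_eq = 288 − 253.9.

ΔT ≈ 34.1 K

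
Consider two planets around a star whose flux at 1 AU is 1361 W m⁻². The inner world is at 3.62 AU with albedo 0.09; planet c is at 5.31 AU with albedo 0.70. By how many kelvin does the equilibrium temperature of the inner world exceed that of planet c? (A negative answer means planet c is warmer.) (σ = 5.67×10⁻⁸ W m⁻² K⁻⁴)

ΔT ≈ 53.5 K

T_eq = [S₀(1−A)/(4σd²)]^(1/4), so T ∝ (1−A)^(1/4) / √d.
T₁ = [1361×0.91/(4×5.67×10⁻⁸×3.62²)]^(1/4) = 142.88 K.
T₂ = [1361×0.30/(4×5.67×10⁻⁸×5.31²)]^(1/4) = 89.39 K.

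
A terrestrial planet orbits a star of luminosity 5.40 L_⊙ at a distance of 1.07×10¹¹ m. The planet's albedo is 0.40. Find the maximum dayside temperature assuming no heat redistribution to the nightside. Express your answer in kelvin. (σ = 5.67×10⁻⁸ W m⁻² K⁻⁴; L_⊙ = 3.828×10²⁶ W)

L = 5.40 × 3.828×10²⁶ = 2.07×10²⁷ W.
Flux: S = L/(4πd²) = 2.07×10²⁷/(4π×(1.07×10¹¹)²) = 1.44×10⁴ W m⁻².
With no redistribution each surface element balances locally: S(1−A) = σT⁴.
T = [1.44×10⁴ × 0.60 / 5.67×10⁻⁸]^(1/4) = (1.52×10¹¹)^(1/4) = 624 K.

T_ss ≈ 624 K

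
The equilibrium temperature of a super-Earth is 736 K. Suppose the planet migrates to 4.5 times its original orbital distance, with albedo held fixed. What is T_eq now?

T_eq ≈ 347 K

T_eq ∝ L^(1/4) · d^(−1/2).
T′ = 736 / 4.5^(1/2) = 347 K.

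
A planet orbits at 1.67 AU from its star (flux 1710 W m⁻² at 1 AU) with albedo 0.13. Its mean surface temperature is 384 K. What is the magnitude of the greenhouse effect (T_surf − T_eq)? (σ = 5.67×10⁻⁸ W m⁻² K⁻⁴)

ΔT ≈ 163.8 K

S = 1710/1.67² = 613.1 W m⁻².
T_eq = [S(1−A)/(4σ)]^(1/4) = [613.1×0.87/(4×5.67×10⁻⁸)]^(1/4) = 220.2 K.
ΔT = T_surf − T_eq = 384 − 220.2.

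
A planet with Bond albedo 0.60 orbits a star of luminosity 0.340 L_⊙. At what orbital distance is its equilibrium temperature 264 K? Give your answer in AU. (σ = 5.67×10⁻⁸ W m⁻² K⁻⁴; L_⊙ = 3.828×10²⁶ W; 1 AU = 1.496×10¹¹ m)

d ≈ 0.410 AU

L = 0.340 × 3.828×10²⁶ = 1.30×10²⁶ W.
From T_eq⁴ = L(1−A)/(16πσd²): d = √[L(1−A)/(16πσT_eq⁴)].
d = √[1.30×10²⁶ × 0.40 / (16π × 5.67×10⁻⁸ × (264)⁴)] = 6.13×10¹⁰ m = 0.410 AU.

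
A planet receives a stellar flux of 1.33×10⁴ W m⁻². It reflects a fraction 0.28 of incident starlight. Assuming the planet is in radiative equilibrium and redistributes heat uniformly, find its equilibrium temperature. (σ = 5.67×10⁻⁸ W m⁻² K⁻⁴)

Energy balance: absorbed = emitted ⇒ πR²·S(1−A) = 4πR²·σT_eq⁴, so T_eq⁴ = S(1−A)/(4σ).
T_eq = [1.33×10⁴ × 0.72 / (4 × 5.67×10⁻⁸)]^(1/4) = (4.22×10¹⁰)^(1/4) = 453 K.

T_eq ≈ 453 K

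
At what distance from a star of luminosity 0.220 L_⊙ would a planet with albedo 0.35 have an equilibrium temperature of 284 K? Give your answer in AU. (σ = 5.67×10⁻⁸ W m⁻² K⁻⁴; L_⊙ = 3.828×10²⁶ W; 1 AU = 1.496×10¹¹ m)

L = 0.220 × 3.828×10²⁶ = 8.42×10²⁵ W.
From T_eq⁴ = L(1−A)/(16πσd²): d = √[L(1−A)/(16πσT_eq⁴)].
d = √[8.42×10²⁵ × 0.65 / (16π × 5.67×10⁻⁸ × (284)⁴)] = 5.43×10¹⁰ m = 0.363 AU.

d ≈ 0.363 AU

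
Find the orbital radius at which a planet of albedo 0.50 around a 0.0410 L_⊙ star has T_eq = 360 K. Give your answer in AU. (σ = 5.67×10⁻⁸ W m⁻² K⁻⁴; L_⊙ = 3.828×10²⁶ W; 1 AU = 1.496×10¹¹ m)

L = 0.0410 × 3.828×10²⁶ = 1.57×10²⁵ W.
From T_eq⁴ = L(1−A)/(16πσd²): d = √[L(1−A)/(16πσT_eq⁴)].
d = √[1.57×10²⁵ × 0.50 / (16π × 5.67×10⁻⁸ × (360)⁴)] = 1.28×10¹⁰ m = 0.0856 AU.

d ≈ 0.0856 AU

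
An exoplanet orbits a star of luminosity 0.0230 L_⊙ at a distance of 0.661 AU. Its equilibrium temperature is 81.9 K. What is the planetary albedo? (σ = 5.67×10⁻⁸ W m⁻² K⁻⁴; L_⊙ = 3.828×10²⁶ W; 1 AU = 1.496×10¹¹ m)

A ≈ 0.86

d = 0.661 AU = 9.89×10¹⁰ m.
L = 0.0230 × 3.828×10²⁶ = 8.80×10²⁴ W.
Flux: S = L/(4πd²) = 8.80×10²⁴/(4π×(9.89×10¹⁰)²) = 71.7 W m⁻².
From T_eq⁴ = S(1−A)/(4σ): 1−A = 4σT_eq⁴/S.
1−A = 4 × 5.67×10⁻⁸ × (81.9)⁴ / 71.7 = 0.142.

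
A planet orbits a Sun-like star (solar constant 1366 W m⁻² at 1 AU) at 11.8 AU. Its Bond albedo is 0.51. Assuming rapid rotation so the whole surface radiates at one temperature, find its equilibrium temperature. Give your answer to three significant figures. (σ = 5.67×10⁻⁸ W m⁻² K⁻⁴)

T_eq ≈ 67.9 K

Flux at 11.8 AU: S = 1366/11.8² = 9.81 W m⁻².
Energy balance: absorbed = emitted ⇒ πR²·S(1−A) = 4πR²·σT_eq⁴, so T_eq⁴ = S(1−A)/(4σ).
T_eq = [9.81 × 0.49 / (4 × 5.67×10⁻⁸)]^(1/4) = (2.12×10⁷)^(1/4) = 67.9 K.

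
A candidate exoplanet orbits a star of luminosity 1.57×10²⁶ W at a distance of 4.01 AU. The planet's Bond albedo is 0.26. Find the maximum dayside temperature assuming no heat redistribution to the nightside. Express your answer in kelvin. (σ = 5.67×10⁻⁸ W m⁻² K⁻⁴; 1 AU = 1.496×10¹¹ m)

d = 4.01 AU = 6.00×10¹¹ m.
Flux: S = L/(4πd²) = 1.57×10²⁶/(4π×(6.00×10¹¹)²) = 34.7 W m⁻².
With no redistribution each surface element balances locally: S(1−A) = σT⁴.
T = [34.7 × 0.74 / 5.67×10⁻⁸]^(1/4) = (4.53×10⁸)^(1/4) = 146 K.

T_ss ≈ 146 K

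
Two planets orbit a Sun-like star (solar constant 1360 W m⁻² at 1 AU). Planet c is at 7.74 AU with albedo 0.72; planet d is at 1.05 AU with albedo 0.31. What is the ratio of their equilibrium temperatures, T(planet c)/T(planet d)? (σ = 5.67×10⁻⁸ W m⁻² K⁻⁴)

T_eq = [S₀(1−A)/(4σd²)]^(1/4), so T ∝ (1−A)^(1/4) / √d.
T₁ = [1360×0.28/(4×5.67×10⁻⁸×7.74²)]^(1/4) = 72.76 K.
T₂ = [1360×0.69/(4×5.67×10⁻⁸×1.05²)]^(1/4) = 247.51 K.

T₁/T₂ ≈ 0.294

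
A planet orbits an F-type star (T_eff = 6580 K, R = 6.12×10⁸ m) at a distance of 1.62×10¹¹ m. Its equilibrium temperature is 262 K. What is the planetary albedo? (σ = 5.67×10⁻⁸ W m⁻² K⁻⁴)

L = 4πR_⋆²σT_⋆⁴ = 4π(6.12×10⁸)² × 5.67×10⁻⁸ × (6580)⁴ = 5.00×10²⁶ W.
S = L/(4πd²) = 1520 W m⁻².
From T_eq⁴ = S(1−A)/(4σ): 1−A = 4σT_eq⁴/S.
1−A = 4 × 5.67×10⁻⁸ × (262)⁴ / 1520 = 0.705.

A ≈ 0.30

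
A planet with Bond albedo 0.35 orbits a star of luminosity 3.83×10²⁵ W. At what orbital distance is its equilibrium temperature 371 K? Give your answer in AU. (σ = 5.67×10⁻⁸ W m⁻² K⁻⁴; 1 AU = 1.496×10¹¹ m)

From T_eq⁴ = L(1−A)/(16πσd²): d = √[L(1−A)/(16πσT_eq⁴)].
d = √[3.83×10²⁵ × 0.65 / (16π × 5.67×10⁻⁸ × (371)⁴)] = 2.15×10¹⁰ m = 0.144 AU.

d ≈ 0.144 AU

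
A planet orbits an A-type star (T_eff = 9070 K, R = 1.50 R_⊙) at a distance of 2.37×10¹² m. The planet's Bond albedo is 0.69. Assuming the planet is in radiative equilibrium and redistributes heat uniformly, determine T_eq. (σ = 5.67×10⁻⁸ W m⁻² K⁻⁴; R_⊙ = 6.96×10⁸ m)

R_⋆ = 1.50 × 6.96×10⁸ = 1.04×10⁹ m.
L = 4πR_⋆²σT_⋆⁴ = 4π(1.04×10⁹)² × 5.67×10⁻⁸ × (9070)⁴ = 5.26×10²⁷ W.
S = L/(4πd²) = 74.5 W m⁻².
Energy balance: absorbed = emitted ⇒ πR²·S(1−A) = 4πR²·σT_eq⁴, so T_eq⁴ = S(1−A)/(4σ).
T_eq = [74.5 × 0.31 / (4 × 5.67×10⁻⁸)]^(1/4) = (1.02×10⁸)^(1/4) = 100 K.

T_eq ≈ 100 K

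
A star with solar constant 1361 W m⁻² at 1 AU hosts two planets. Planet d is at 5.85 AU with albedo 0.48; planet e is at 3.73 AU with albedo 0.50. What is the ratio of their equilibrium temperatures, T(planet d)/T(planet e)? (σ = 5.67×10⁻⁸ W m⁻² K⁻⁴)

T_eq = [S₀(1−A)/(4σd²)]^(1/4), so T ∝ (1−A)^(1/4) / √d.
T₁ = [1361×0.52/(4×5.67×10⁻⁸×5.85²)]^(1/4) = 97.72 K.
T₂ = [1361×0.50/(4×5.67×10⁻⁸×3.73²)]^(1/4) = 121.18 K.

T₁/T₂ ≈ 0.806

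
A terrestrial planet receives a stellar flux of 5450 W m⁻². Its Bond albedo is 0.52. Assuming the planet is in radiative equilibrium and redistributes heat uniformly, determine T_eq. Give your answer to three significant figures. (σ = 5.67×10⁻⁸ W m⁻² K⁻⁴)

Energy balance: absorbed = emitted ⇒ πR²·S(1−A) = 4πR²·σT_eq⁴, so T_eq⁴ = S(1−A)/(4σ).
T_eq = [5450 × 0.48 / (4 × 5.67×10⁻⁸)]^(1/4) = (1.15×10¹⁰)^(1/4) = 328 K.

T_eq ≈ 328 K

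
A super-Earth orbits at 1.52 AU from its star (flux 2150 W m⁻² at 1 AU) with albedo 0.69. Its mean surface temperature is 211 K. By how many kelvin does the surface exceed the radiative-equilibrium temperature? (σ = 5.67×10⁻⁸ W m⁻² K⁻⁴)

ΔT ≈ 22.1 K

S = 2150/1.52² = 930.6 W m⁻².
T_eq = [S(1−A)/(4σ)]^(1/4) = [930.6×0.31/(4×5.67×10⁻⁸)]^(1/4) = 188.9 K.
ΔT = T_surf − T_eq = 211 − 188.9.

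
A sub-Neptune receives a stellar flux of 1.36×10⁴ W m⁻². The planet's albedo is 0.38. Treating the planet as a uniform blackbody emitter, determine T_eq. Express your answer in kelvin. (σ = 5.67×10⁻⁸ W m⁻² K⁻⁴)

T_eq ≈ 439 K

Energy balance: absorbed = emitted ⇒ πR²·S(1−A) = 4πR²·σT_eq⁴, so T_eq⁴ = S(1−A)/(4σ).
T_eq = [1.36×10⁴ × 0.62 / (4 × 5.67×10⁻⁸)]^(1/4) = (3.72×10¹⁰)^(1/4) = 439 K.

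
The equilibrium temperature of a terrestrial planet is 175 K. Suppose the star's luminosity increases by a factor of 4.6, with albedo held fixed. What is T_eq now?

T_eq ∝ L^(1/4) · d^(−1/2).
T′ = 175 × 4.6^(1/4) = 256 K.

T_eq ≈ 256 K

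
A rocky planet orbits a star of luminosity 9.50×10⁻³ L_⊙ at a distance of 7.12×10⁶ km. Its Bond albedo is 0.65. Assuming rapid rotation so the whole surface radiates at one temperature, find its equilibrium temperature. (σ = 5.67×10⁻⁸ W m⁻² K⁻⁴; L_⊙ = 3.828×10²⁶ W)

T_eq ≈ 306 K

d = 7.12×10⁶ km = 7.12×10⁹ m.
L = 9.50×10⁻³ × 3.828×10²⁶ = 3.64×10²⁴ W.
Flux: S = L/(4πd²) = 3.64×10²⁴/(4π×(7.12×10⁹)²) = 5710 W m⁻².
Energy balance: absorbed = emitted ⇒ πR²·S(1−A) = 4πR²·σT_eq⁴, so T_eq⁴ = S(1−A)/(4σ).
T_eq = [5710 × 0.35 / (4 × 5.67×10⁻⁸)]^(1/4) = (8.81×10⁹)^(1/4) = 306 K.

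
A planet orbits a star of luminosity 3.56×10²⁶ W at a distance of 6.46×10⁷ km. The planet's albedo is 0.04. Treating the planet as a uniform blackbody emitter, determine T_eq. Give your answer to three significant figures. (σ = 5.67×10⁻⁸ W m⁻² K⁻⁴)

T_eq ≈ 412 K

d = 6.46×10⁷ km = 6.46×10¹⁰ m.
Flux: S = L/(4πd²) = 3.56×10²⁶/(4π×(6.46×10¹⁰)²) = 6790 W m⁻².
Energy balance: absorbed = emitted ⇒ πR²·S(1−A) = 4πR²·σT_eq⁴, so T_eq⁴ = S(1−A)/(4σ).
T_eq = [6790 × 0.96 / (4 × 5.67×10⁻⁸)]^(1/4) = (2.87×10¹⁰)^(1/4) = 412 K.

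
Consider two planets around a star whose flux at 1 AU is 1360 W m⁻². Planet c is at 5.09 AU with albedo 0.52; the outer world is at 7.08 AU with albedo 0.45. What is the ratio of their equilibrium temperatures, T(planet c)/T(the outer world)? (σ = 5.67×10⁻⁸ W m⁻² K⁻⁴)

T_eq = [S₀(1−A)/(4σd²)]^(1/4), so T ∝ (1−A)^(1/4) / √d.
T₁ = [1360×0.48/(4×5.67×10⁻⁸×5.09²)]^(1/4) = 102.67 K.
T₂ = [1360×0.55/(4×5.67×10⁻⁸×7.08²)]^(1/4) = 90.06 K.

T₁/T₂ ≈ 1.140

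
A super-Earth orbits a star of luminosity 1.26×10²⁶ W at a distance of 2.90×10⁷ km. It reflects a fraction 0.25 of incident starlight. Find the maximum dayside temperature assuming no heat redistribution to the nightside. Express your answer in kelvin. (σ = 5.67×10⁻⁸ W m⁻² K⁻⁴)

d = 2.90×10⁷ km = 2.90×10¹⁰ m.
Flux: S = L/(4πd²) = 1.26×10²⁶/(4π×(2.90×10¹⁰)²) = 1.19×10⁴ W m⁻².
With no redistribution each surface element balances locally: S(1−A) = σT⁴.
T = [1.19×10⁴ × 0.75 / 5.67×10⁻⁸]^(1/4) = (1.58×10¹¹)^(1/4) = 630 K.

T_ss ≈ 630 K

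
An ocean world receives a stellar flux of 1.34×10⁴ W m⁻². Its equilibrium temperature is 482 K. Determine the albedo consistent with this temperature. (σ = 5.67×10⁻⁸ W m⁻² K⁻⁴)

A ≈ 0.09

From T_eq⁴ = S(1−A)/(4σ): 1−A = 4σT_eq⁴/S.
1−A = 4 × 5.67×10⁻⁸ × (482)⁴ / 1.34×10⁴ = 0.914.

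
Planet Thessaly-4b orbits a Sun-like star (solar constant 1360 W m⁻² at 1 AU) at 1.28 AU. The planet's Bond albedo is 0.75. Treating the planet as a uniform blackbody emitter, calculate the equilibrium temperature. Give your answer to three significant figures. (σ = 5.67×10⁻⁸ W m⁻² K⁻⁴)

T_eq ≈ 174 K

Flux at 1.28 AU: S = 1360/1.28² = 830 W m⁻².
Energy balance: absorbed = emitted ⇒ πR²·S(1−A) = 4πR²·σT_eq⁴, so T_eq⁴ = S(1−A)/(4σ).
T_eq = [830 × 0.25 / (4 × 5.67×10⁻⁸)]^(1/4) = (9.15×10⁸)^(1/4) = 174 K.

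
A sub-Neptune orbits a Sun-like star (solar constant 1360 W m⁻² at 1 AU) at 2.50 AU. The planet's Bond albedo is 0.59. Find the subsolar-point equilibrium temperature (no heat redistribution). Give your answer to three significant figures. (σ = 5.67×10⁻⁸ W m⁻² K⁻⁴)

T_ss ≈ 199 K

Flux at 2.50 AU: S = 1360/2.50² = 218 W m⁻².
At the subsolar point the surface absorbs S(1−A) and emits σT⁴ per unit area — no factor of 4, since only the local patch is in balance.
T = [218 × 0.41 / 5.67×10⁻⁸]^(1/4) = (1.57×10⁹)^(1/4) = 199 K.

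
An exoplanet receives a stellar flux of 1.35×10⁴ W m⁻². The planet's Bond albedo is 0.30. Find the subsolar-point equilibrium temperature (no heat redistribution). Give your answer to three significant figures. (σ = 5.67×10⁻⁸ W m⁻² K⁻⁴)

At the subsolar point the surface absorbs S(1−A) and emits σT⁴ per unit area — no factor of 4, since only the local patch is in balance.
T = [1.35×10⁴ × 0.70 / 5.67×10⁻⁸]^(1/4) = (1.67×10¹¹)^(1/4) = 639 K.

T_ss ≈ 639 K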